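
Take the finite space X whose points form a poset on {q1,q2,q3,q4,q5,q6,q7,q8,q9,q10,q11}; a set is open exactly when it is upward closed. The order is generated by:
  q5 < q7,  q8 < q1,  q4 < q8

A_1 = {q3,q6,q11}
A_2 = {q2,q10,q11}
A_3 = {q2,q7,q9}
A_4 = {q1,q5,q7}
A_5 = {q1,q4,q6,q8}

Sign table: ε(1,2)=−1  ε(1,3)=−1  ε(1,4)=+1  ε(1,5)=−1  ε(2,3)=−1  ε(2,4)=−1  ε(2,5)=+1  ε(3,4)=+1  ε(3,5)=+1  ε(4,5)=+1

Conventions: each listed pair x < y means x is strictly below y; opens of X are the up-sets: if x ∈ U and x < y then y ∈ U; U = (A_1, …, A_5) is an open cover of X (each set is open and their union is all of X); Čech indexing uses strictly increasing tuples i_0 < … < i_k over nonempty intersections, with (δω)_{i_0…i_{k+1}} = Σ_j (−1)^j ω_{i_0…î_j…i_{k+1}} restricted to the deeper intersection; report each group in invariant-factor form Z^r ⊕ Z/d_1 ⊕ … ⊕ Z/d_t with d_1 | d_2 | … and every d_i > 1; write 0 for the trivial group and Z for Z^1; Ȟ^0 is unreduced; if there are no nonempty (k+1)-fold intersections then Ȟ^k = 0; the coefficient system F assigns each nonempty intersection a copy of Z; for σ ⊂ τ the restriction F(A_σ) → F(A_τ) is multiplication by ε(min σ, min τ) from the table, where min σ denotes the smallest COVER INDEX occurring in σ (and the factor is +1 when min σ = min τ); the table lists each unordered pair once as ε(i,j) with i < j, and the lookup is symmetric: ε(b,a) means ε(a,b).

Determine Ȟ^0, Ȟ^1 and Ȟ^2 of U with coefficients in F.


cover nerve:
  A12={q11} A15={q6} A23={q2} A34={q7} A45={q1}
C dims 5,5; δ0: rk 5, SNF 1^4·2
Ȟ^0: (5−5)−0=0 ⇒ 0
Ȟ^1: (5−0)−5=0 plus torsion [2] ⇒ Z/2
Ȟ^2: (0−0)−0=0 ⇒ 0

Ȟ^0 = 0, Ȟ^1 = Z/2, Ȟ^2 = 0


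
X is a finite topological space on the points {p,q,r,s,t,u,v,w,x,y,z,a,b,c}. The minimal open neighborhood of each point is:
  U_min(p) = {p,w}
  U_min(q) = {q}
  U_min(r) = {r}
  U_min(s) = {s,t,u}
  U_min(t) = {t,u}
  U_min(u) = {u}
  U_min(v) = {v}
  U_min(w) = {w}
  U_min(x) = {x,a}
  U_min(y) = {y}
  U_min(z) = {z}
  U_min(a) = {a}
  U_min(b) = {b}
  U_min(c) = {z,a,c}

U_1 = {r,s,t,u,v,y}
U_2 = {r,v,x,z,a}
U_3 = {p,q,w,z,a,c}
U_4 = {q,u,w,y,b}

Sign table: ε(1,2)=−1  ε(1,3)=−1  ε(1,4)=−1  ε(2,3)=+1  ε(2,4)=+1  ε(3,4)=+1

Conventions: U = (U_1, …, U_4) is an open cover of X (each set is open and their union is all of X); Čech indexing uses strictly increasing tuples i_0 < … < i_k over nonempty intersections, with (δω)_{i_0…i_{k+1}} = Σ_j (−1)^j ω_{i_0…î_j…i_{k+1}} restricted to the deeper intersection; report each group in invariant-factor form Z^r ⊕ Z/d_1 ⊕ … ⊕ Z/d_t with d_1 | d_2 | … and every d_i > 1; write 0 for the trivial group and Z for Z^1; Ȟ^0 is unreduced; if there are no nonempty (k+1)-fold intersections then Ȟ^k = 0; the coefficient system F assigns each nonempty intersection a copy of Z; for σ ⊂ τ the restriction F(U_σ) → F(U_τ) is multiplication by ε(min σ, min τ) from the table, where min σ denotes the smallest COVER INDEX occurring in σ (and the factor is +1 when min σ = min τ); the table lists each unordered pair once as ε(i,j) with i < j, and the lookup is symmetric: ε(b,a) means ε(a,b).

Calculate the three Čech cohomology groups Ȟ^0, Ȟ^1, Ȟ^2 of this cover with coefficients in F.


Ȟ^0 = Z, Ȟ^1 = Z, Ȟ^2 = 0

nonempty overlaps:
  U12={r,v} U14={u,y} U23={z,a} U34={q,w}
C dims 4,4; δ0: rk 3, SNF 1^3
degree 0: 4−3−0 = 1 → Ȟ^0 ≅ Z
degree 1: 4−0−3 = 1 → Ȟ^1 ≅ Z
degree 2: 0−0−0 = 0 → Ȟ^2 ≅ 0


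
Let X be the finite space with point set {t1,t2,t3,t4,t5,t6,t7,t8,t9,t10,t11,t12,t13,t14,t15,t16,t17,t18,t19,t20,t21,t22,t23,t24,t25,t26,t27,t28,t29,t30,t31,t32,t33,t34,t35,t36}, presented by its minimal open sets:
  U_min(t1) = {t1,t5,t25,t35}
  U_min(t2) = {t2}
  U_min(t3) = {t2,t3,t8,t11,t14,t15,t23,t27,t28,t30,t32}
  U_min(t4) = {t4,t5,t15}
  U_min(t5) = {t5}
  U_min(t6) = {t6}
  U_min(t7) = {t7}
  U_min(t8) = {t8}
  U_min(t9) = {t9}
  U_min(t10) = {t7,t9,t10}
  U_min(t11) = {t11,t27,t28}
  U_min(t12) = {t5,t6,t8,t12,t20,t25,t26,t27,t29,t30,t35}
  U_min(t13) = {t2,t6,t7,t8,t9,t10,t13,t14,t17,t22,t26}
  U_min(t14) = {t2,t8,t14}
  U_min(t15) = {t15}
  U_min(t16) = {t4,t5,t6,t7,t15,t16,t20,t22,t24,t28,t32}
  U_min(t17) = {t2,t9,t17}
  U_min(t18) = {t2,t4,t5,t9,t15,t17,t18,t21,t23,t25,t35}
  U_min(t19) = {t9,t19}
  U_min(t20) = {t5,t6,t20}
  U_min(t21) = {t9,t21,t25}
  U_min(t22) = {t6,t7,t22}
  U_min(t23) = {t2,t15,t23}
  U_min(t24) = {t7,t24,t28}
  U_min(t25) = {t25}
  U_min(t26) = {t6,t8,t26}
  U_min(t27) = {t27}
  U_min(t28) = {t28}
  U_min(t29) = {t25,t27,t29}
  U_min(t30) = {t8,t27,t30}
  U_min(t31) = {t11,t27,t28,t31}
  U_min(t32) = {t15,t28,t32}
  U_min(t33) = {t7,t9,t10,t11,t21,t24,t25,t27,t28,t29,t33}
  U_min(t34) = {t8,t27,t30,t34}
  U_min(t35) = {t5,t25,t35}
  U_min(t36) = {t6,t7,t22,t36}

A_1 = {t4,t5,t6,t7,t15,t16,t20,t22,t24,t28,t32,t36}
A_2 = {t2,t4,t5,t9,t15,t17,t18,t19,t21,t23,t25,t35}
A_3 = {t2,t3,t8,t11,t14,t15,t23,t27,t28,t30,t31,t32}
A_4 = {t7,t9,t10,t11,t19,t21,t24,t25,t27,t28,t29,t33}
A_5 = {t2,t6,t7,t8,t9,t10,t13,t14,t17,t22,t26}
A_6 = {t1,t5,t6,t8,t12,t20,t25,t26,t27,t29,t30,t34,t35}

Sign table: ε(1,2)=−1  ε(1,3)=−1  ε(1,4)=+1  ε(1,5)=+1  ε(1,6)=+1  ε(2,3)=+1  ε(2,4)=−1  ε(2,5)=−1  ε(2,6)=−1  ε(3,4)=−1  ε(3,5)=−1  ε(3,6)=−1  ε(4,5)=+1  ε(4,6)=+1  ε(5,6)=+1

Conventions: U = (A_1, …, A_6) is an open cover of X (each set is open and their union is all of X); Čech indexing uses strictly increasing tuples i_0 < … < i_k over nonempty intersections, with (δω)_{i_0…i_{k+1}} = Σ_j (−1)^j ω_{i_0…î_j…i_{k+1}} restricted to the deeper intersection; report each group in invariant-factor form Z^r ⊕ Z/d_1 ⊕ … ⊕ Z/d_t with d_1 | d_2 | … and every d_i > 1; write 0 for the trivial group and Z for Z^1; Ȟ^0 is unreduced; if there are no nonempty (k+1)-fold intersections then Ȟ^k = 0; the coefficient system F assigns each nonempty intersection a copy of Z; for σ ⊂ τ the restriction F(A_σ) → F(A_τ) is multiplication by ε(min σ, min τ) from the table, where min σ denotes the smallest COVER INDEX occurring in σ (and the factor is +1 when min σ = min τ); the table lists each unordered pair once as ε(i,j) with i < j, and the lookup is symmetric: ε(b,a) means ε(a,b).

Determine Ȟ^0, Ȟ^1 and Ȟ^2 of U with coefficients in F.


Ȟ^0 = Z, Ȟ^1 = 0, Ȟ^2 = Z/2

nerve of the cover:
  A12={t4,t5,t15} A13={t15,t28,t32} A14={t7,t24,t28} A15={t6,t7,t22} A16={t5,t6,t20} A23={t2,t15,t23} A24={t9,t19,t21,t25} A25={t2,t9,t17} A26={t5,t25,t35} A34={t11,t27,t28} A35={t2,t8,t14} A36={t8,t27,t30} A45={t7,t9,t10} A46={t25,t27,t29} A56={t6,t8,t26}
  A123={t15} A126={t5} A134={t28} A145={t7} A156={t6} A235={t2} A245={t9} A246={t25} A346={t27} A356={t8}
C dims 6,15,10; δ0: rk 5, SNF 1^5; δ1: rk 10, SNF 1^9·2
Ȟ^0 = (6 − 5) − 0 = 1, so Ȟ^0 ≅ Z
Ȟ^1 = (15 − 10) − 5 = 0, so Ȟ^1 ≅ 0
Ȟ^2 = (10 − 0) − 10 = 0 plus torsion [2], so Ȟ^2 ≅ Z/2


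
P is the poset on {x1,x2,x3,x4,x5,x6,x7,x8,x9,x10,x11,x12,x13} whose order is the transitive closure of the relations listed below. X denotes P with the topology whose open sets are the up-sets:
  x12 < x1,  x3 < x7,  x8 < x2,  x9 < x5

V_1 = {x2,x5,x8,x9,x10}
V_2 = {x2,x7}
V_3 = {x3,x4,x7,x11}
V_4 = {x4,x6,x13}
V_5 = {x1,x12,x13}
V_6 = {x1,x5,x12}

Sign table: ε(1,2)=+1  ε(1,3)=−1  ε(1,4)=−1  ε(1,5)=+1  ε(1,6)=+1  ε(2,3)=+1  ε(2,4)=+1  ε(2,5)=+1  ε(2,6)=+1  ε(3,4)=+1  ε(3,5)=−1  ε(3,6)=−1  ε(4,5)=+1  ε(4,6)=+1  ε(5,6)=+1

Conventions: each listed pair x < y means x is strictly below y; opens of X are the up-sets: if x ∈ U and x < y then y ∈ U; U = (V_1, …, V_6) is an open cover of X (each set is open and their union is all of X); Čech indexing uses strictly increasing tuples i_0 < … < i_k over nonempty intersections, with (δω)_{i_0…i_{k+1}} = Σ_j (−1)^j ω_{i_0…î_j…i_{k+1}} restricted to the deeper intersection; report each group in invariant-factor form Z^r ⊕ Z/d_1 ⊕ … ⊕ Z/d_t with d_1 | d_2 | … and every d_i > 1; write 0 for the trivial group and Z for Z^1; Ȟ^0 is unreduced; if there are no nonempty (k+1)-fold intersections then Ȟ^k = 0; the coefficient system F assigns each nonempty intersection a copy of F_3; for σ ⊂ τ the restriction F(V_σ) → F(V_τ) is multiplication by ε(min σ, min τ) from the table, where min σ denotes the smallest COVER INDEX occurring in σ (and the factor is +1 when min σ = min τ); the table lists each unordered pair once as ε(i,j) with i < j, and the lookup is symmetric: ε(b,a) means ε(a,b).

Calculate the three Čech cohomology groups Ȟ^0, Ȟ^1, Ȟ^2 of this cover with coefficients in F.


nerve of the cover:
  V12={x2} V16={x5} V23={x7} V34={x4} V45={x13} V56={x1,x12}
C dims 6,6; δ0: rk_F3 5
Ȟ^0 = (6 − 5) − 0 = 1, so Ȟ^0 ≅ Z/3
Ȟ^1 = (6 − 0) − 5 = 1, so Ȟ^1 ≅ Z/3
Ȟ^2 = (0 − 0) − 0 = 0, so Ȟ^2 ≅ 0

Ȟ^0 = Z/3,  Ȟ^1 = Z/3,  Ȟ^2 = 0


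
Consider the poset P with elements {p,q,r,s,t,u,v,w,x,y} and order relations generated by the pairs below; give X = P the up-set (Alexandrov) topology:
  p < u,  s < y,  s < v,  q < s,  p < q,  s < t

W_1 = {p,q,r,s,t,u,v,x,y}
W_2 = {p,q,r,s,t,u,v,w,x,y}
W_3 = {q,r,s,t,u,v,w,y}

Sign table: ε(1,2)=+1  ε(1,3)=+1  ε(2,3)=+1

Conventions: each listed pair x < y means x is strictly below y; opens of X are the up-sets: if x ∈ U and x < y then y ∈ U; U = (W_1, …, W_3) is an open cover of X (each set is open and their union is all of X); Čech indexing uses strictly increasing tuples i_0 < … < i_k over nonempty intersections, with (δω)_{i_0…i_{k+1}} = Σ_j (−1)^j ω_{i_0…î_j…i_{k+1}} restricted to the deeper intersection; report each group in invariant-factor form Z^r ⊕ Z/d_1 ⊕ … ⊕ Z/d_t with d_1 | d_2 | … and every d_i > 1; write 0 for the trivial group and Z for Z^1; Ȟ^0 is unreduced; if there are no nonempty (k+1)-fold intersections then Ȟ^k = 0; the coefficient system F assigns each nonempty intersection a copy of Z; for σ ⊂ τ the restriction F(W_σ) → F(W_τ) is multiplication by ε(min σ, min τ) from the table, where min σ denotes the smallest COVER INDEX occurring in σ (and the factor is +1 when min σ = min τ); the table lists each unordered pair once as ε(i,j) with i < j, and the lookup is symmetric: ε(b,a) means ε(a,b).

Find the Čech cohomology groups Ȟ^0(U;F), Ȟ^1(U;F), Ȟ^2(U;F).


nerve of the cover:
  W12={p,q,r,s,t,u,v,x,y} W13={q,r,s,t,u,v,y} W23={q,r,s,t,u,v,w,y}
  W123={q,r,s,t,u,v,y}
C dims 3,3,1; δ0: rk 2, SNF 1^2; δ1: rk 1, SNF 1^1
Ȟ^0 = (3 − 2) − 0 = 1, so Ȟ^0 ≅ Z
Ȟ^1 = (3 − 1) − 2 = 0, so Ȟ^1 ≅ 0
Ȟ^2 = (1 − 0) − 1 = 0, so Ȟ^2 ≅ 0

Ȟ^0 ≅ Z; Ȟ^1 ≅ 0; Ȟ^2 ≅ 0


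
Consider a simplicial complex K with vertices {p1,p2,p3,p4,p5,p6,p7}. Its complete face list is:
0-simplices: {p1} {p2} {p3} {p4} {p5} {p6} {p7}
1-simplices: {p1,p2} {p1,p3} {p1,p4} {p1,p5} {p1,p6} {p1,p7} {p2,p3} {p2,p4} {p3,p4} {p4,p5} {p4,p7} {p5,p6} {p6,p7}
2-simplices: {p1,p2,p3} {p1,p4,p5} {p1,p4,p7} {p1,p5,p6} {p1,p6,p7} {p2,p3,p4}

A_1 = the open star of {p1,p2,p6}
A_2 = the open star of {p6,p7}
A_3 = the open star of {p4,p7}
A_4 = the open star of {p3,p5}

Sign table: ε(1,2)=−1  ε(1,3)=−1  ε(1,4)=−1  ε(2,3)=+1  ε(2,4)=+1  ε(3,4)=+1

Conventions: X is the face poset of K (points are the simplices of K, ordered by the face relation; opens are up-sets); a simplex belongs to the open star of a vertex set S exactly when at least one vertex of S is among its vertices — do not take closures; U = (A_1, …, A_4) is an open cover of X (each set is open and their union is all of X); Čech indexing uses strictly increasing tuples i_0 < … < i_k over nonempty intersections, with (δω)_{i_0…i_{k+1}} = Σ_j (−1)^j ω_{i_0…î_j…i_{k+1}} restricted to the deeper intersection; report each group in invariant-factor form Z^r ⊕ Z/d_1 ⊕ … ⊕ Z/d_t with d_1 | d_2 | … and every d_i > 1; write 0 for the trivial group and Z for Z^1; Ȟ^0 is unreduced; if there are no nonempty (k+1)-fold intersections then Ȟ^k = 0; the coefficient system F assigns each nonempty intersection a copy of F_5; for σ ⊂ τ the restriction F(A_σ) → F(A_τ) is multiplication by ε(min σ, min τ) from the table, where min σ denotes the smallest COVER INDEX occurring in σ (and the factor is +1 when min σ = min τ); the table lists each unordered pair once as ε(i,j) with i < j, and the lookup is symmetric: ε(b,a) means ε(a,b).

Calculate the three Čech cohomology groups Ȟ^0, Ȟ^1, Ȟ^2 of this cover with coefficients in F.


Ȟ^0 = Z/5, Ȟ^1 = 0, Ȟ^2 = 0

cover nerve:
  A1={{p1},{p2},{p6},{p1,p2},{p1,p3},{p1,p4},{p1,p5},{p1,p6},{p1,p7},{p2,p3},{p2,p4},{p5,p6},{p6,p7},{p1,p2,p3},{p1,p4,p5},{p1,p4,p7},{p1,p5,p6},{p1,p6,p7},{p2,p3,p4}} A2={{p6},{p7},{p1,p6},{p1,p7},{p4,p7},{p5,p6},{p6,p7},{p1,p4,p7},{p1,p5,p6},{p1,p6,p7}} A3={{p4},{p7},{p1,p4},{p1,p7},{p2,p4},{p3,p4},{p4,p5},{p4,p7},{p6,p7},{p1,p4,p5},{p1,p4,p7},{p1,p6,p7},{p2,p3,p4}} A4={{p3},{p5},{p1,p3},{p1,p5},{p2,p3},{p3,p4},{p4,p5},{p5,p6},{p1,p2,p3},{p1,p4,p5},{p1,p5,p6},{p2,p3,p4}}
  A12={{p6},{p1,p6},{p1,p7},{p5,p6},{p6,p7},{p1,p4,p7},{p1,p5,p6},{p1,p6,p7}} A13={{p1,p4},{p1,p7},{p2,p4},{p6,p7},{p1,p4,p5},{p1,p4,p7},{p1,p6,p7},{p2,p3,p4}} A14={{p1,p3},{p1,p5},{p2,p3},{p5,p6},{p1,p2,p3},{p1,p4,p5},{p1,p5,p6},{p2,p3,p4}} A23={{p7},{p1,p7},{p4,p7},{p6,p7},{p1,p4,p7},{p1,p6,p7}} A24={{p5,p6},{p1,p5,p6}} A34={{p3,p4},{p4,p5},{p1,p4,p5},{p2,p3,p4}}
  A123={{p1,p7},{p6,p7},{p1,p4,p7},{p1,p6,p7}} A124={{p5,p6},{p1,p5,p6}} A134={{p1,p4,p5},{p2,p3,p4}}
C dims 4,6,3; δ0: rk_F5 3; δ1: rk_F5 3
Ȟ^0: (4−3)−0=1 ⇒ Z/5
Ȟ^1: (6−3)−3=0 ⇒ 0
Ȟ^2: (3−0)−3=0 ⇒ 0


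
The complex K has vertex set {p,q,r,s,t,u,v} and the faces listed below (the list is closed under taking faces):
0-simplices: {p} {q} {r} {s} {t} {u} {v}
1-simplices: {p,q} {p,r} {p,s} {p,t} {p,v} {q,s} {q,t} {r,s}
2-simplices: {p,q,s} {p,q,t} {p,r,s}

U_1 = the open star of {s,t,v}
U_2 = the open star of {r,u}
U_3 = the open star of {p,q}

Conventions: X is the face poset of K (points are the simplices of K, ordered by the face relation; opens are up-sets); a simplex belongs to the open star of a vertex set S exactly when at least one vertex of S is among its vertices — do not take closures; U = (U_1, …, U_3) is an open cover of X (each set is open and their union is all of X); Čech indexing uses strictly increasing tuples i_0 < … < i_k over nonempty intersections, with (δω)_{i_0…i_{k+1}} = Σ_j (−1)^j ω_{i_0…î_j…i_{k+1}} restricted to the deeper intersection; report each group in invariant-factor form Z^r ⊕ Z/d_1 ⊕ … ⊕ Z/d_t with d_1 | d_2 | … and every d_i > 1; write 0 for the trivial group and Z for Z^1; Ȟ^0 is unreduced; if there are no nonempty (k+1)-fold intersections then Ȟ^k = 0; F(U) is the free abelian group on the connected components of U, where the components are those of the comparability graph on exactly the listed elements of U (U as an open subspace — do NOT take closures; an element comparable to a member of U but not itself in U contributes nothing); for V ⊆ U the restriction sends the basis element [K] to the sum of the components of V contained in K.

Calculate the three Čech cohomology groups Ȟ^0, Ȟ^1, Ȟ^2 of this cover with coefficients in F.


Ȟ^0 ≅ Z^2, Ȟ^1 ≅ 0, Ȟ^2 ≅ 0

nerve simplices:
  U1={{s},{t},{v},{p,s},{p,t},{p,v},{q,s},{q,t},{r,s},{p,q,s},{p,q,t},{p,r,s}} U2={{r},{u},{p,r},{r,s},{p,r,s}} U3={{p},{q},{p,q},{p,r},{p,s},{p,t},{p,v},{q,s},{q,t},{p,q,s},{p,q,t},{p,r,s}}
  U12={{r,s},{p,r,s}} U13={{p,s},{p,t},{p,v},{q,s},{q,t},{p,q,s},{p,q,t},{p,r,s}} U23={{p,r},{p,r,s}}
  U123={{p,r,s}}
components per intersection:
  U1: {{s},{p,s},{q,s},{r,s},{p,q,s},{p,r,s}} {{t},{p,t},{q,t},{p,q,t}} {{v},{p,v}}
  U2: {{r},{p,r},{r,s},{p,r,s}} {{u}}
  U3: {{p},{q},{p,q},{p,r},{p,s},{p,t},{p,v},{q,s},{q,t},{p,q,s},{p,q,t},{p,r,s}}
  U12: {{r,s},{p,r,s}}
  U13: {{p,s},{q,s},{p,q,s},{p,r,s}} {{p,t},{q,t},{p,q,t}} {{p,v}}
  U23: {{p,r},{p,r,s}}
  U123: {{p,r,s}}
C dims 6,5,1; δ0: rk 4, SNF 1^4; δ1: rk 1, SNF 1^1
degree 0: 6−4−0 = 2 → Ȟ^0 ≅ Z^2
degree 1: 5−1−4 = 0 → Ȟ^1 ≅ 0
degree 2: 1−0−1 = 0 → Ȟ^2 ≅ 0


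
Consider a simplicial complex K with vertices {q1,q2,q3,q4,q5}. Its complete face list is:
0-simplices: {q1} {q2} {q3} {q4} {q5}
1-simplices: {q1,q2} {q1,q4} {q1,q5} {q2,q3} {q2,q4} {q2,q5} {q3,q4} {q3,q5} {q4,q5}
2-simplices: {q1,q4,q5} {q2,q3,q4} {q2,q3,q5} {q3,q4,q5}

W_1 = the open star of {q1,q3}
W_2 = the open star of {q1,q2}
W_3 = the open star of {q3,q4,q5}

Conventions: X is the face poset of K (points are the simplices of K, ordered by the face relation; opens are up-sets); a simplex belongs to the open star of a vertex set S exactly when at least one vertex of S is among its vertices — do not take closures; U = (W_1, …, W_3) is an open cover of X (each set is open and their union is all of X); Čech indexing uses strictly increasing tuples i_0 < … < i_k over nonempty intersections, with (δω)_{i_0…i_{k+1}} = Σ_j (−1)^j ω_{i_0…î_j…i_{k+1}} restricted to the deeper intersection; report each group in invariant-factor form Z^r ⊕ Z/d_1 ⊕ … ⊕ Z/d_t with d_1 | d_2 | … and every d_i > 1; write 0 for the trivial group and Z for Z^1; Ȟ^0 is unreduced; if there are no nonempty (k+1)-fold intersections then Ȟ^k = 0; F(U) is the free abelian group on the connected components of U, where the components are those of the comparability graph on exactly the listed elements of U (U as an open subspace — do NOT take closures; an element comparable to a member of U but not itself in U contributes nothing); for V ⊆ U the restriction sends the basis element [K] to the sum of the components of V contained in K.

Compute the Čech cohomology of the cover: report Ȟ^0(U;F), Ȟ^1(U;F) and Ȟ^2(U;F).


Ȟ^0(U;F) ≅ Z,  Ȟ^1(U;F) ≅ Z,  Ȟ^2(U;F) ≅ 0

cover nerve:
  W1={{q1},{q3},{q1,q2},{q1,q4},{q1,q5},{q2,q3},{q3,q4},{q3,q5},{q1,q4,q5},{q2,q3,q4},{q2,q3,q5},{q3,q4,q5}} W2={{q1},{q2},{q1,q2},{q1,q4},{q1,q5},{q2,q3},{q2,q4},{q2,q5},{q1,q4,q5},{q2,q3,q4},{q2,q3,q5}} W3={{q3},{q4},{q5},{q1,q4},{q1,q5},{q2,q3},{q2,q4},{q2,q5},{q3,q4},{q3,q5},{q4,q5},{q1,q4,q5},{q2,q3,q4},{q2,q3,q5},{q3,q4,q5}}
  W12={{q1},{q1,q2},{q1,q4},{q1,q5},{q2,q3},{q1,q4,q5},{q2,q3,q4},{q2,q3,q5}} W13={{q3},{q1,q4},{q1,q5},{q2,q3},{q3,q4},{q3,q5},{q1,q4,q5},{q2,q3,q4},{q2,q3,q5},{q3,q4,q5}} W23={{q1,q4},{q1,q5},{q2,q3},{q2,q4},{q2,q5},{q1,q4,q5},{q2,q3,q4},{q2,q3,q5}}
  W123={{q1,q4},{q1,q5},{q2,q3},{q1,q4,q5},{q2,q3,q4},{q2,q3,q5}}
components per intersection:
  W1: {{q1},{q1,q2},{q1,q4},{q1,q5},{q1,q4,q5}} {{q3},{q2,q3},{q3,q4},{q3,q5},{q2,q3,q4},{q2,q3,q5},{q3,q4,q5}}
  W2: {{q1},{q2},{q1,q2},{q1,q4},{q1,q5},{q2,q3},{q2,q4},{q2,q5},{q1,q4,q5},{q2,q3,q4},{q2,q3,q5}}
  W3: {{q3},{q4},{q5},{q1,q4},{q1,q5},{q2,q3},{q2,q4},{q2,q5},{q3,q4},{q3,q5},{q4,q5},{q1,q4,q5},{q2,q3,q4},{q2,q3,q5},{q3,q4,q5}}
  W12: {{q1},{q1,q2},{q1,q4},{q1,q5},{q1,q4,q5}} {{q2,q3},{q2,q3,q4},{q2,q3,q5}}
  W13: {{q3},{q2,q3},{q3,q4},{q3,q5},{q2,q3,q4},{q2,q3,q5},{q3,q4,q5}} {{q1,q4},{q1,q5},{q1,q4,q5}}
  W23: {{q1,q4},{q1,q5},{q1,q4,q5}} {{q2,q3},{q2,q4},{q2,q5},{q2,q3,q4},{q2,q3,q5}}
  W123: {{q1,q4},{q1,q5},{q1,q4,q5}} {{q2,q3},{q2,q3,q4},{q2,q3,q5}}
C dims 4,6,2; δ0: rk 3, SNF 1^3; δ1: rk 2, SNF 1^2
Ȟ^0: (4−3)−0=1 ⇒ Z
Ȟ^1: (6−2)−3=1 ⇒ Z
Ȟ^2: (2−0)−2=0 ⇒ 0


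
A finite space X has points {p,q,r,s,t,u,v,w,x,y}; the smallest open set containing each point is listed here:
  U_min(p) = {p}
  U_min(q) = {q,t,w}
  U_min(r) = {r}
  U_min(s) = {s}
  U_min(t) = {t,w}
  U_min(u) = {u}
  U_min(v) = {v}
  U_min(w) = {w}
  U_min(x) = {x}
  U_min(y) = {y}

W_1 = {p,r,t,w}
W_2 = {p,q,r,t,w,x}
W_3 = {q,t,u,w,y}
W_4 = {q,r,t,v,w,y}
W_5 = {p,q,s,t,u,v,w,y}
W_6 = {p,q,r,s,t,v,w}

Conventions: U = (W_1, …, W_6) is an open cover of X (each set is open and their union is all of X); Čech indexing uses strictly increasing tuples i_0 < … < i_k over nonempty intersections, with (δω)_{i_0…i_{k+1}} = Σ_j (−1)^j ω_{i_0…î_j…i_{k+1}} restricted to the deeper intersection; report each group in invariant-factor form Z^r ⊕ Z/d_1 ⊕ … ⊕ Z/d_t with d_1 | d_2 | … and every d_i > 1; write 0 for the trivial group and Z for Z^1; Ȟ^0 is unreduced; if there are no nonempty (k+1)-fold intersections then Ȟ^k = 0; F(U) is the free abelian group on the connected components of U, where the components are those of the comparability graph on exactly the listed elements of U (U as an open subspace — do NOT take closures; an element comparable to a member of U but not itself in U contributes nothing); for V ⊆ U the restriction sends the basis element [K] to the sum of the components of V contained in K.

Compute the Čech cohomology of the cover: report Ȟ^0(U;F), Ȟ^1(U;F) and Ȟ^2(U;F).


Ȟ^0(U;F) ≅ Z^8,  Ȟ^1(U;F) ≅ 0,  Ȟ^2(U;F) ≅ 0

nerve simplices:
  W12={p,r,t,w} W13={t,w} W14={r,t,w} W15={p,t,w} W16={p,r,t,w} W23={q,t,w} W24={q,r,t,w} W25={p,q,t,w} W26={p,q,r,t,w} W34={q,t,w,y} W35={q,t,u,w,y} W36={q,t,w} W45={q,t,v,w,y} W46={q,r,t,v,w} W56={p,q,s,t,v,w}
  W123={t,w} W124={r,t,w} W125={p,t,w} W126={p,r,t,w} W134={t,w} W135={t,w} W136={t,w} W145={t,w} W146={r,t,w} W156={p,t,w} W234={q,t,w} W235={q,t,w} W236={q,t,w} W245={q,t,w} W246={q,r,t,w} W256={p,q,t,w} W345={q,t,w,y} W346={q,t,w} W356={q,t,w} W456={q,t,v,w}
  W1234={t,w} W1235={t,w} W1236={t,w} W1245={t,w} W1246={r,t,w} W1256={p,t,w} W1345={t,w} W1346={t,w} W1356={t,w} W1456={t,w} W2345={q,t,w} W2346={q,t,w} W2356={q,t,w} W2456={q,t,w} W3456={q,t,w}
  W12345={t,w} W12346={t,w} W12356={t,w} W12456={t,w} W13456={t,w} W23456={q,t,w}
  W123456={t,w}
components per intersection:
  W1: {p} {r} {t,w}
  W2: {p} {q,t,w} {r} {x}
  W3: {q,t,w} {u} {y}
  W4: {q,t,w} {r} {v} {y}
  W5: {p} {q,t,w} {s} {u} {v} {y}
  W6: {p} {q,t,w} {r} {s} {v}
  W12: {p} {r} {t,w}
  W13: {t,w}
  W14: {r} {t,w}
  W15: {p} {t,w}
  W16: {p} {r} {t,w}
  W23: {q,t,w}
  W24: {q,t,w} {r}
  W25: {p} {q,t,w}
  W26: {p} {q,t,w} {r}
  W34: {q,t,w} {y}
  W35: {q,t,w} {u} {y}
  W36: {q,t,w}
  W45: {q,t,w} {v} {y}
  W46: {q,t,w} {r} {v}
  W56: {p} {q,t,w} {s} {v}
  W123: {t,w}
  W124: {r} {t,w}
  W125: {p} {t,w}
  W126: {p} {r} {t,w}
  W134: {t,w}
  W135: {t,w}
  W136: {t,w}
  W145: {t,w}
  W146: {r} {t,w}
  W156: {p} {t,w}
  W234: {q,t,w}
  W235: {q,t,w}
  W236: {q,t,w}
  W245: {q,t,w}
  W246: {q,t,w} {r}
  W256: {p} {q,t,w}
  W345: {q,t,w} {y}
  W346: {q,t,w}
  W356: {q,t,w}
  W456: {q,t,w} {v}
  W1234: {t,w}
  W1235: {t,w}
  W1236: {t,w}
  W1245: {t,w}
  W1246: {r} {t,w}
  W1256: {p} {t,w}
  W1345: {t,w}
  W1346: {t,w}
  W1356: {t,w}
  W1456: {t,w}
  W2345: {q,t,w}
  W2346: {q,t,w}
  W2356: {q,t,w}
  W2456: {q,t,w}
  W3456: {q,t,w}
  W12345: {t,w}
  W12346: {t,w}
  W12356: {t,w}
  W12456: {t,w}
  W13456: {t,w}
  W23456: {q,t,w}
  W123456: {t,w}
C dims 25,35,30,17; δ0: rk 17, SNF 1^17; δ1: rk 18, SNF 1^18; δ2: rk 12, SNF 1^12
degree 0: 25−17−0 = 8 → Ȟ^0 ≅ Z^8
degree 1: 35−18−17 = 0 → Ȟ^1 ≅ 0
degree 2: 30−12−18 = 0 → Ȟ^2 ≅ 0


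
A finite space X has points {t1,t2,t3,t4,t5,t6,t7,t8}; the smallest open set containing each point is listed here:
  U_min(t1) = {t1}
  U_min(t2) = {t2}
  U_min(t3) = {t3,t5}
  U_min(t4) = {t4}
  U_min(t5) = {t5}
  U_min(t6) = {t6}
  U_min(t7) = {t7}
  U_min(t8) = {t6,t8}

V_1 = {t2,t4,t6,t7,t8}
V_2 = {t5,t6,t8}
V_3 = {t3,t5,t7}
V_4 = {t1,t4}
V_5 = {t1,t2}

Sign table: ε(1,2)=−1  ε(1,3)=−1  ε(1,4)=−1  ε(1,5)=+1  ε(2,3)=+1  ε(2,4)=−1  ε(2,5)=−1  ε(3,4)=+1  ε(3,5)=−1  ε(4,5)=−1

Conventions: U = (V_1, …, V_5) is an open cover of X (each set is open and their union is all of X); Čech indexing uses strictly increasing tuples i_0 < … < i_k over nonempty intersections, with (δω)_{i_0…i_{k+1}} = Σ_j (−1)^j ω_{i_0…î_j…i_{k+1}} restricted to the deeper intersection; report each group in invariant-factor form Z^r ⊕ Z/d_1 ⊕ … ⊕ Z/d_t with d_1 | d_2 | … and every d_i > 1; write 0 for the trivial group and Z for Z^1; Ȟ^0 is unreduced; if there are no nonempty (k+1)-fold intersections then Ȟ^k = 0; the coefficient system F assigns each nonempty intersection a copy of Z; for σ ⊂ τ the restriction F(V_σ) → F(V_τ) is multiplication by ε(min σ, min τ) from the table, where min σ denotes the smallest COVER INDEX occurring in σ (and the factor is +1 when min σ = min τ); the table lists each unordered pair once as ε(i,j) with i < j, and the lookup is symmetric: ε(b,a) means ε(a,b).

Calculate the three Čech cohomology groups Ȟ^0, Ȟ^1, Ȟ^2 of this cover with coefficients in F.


Ȟ^0 ≅ Z,  Ȟ^1 ≅ Z^2,  Ȟ^2 ≅ 0

nonempty intersections:
  V12={t6,t8} V13={t7} V14={t4} V15={t2} V23={t5} V45={t1}
C dims 5,6; δ0: rk 4, SNF 1^4
Ȟ^0: (5−4)−0=1 ⇒ Z
Ȟ^1: (6−0)−4=2 ⇒ Z^2
Ȟ^2: (0−0)−0=0 ⇒ 0


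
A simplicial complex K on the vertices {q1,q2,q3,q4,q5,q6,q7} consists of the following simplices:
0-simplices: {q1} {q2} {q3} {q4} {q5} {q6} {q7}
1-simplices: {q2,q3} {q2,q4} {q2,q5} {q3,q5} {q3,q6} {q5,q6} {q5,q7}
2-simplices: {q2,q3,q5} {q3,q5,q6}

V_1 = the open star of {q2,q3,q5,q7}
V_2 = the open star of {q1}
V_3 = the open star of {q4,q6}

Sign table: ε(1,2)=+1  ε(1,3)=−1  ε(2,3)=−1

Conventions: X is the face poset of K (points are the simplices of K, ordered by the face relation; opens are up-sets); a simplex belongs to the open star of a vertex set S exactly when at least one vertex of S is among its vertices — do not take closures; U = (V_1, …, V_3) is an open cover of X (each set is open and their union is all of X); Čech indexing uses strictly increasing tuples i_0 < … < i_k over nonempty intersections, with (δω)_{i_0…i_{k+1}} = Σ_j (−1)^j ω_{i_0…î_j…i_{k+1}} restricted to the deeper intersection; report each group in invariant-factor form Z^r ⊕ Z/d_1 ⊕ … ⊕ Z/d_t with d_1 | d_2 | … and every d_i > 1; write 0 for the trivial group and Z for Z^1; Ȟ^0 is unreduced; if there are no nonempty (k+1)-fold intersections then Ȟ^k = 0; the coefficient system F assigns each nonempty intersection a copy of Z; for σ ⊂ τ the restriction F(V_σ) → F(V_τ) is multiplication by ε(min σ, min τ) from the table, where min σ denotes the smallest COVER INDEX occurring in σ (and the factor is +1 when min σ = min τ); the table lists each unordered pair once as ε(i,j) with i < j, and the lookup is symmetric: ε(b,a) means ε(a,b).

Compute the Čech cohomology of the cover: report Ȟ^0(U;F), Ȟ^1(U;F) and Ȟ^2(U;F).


nonempty overlaps:
  V1={{q2},{q3},{q5},{q7},{q2,q3},{q2,q4},{q2,q5},{q3,q5},{q3,q6},{q5,q6},{q5,q7},{q2,q3,q5},{q3,q5,q6}} V2={{q1}} V3={{q4},{q6},{q2,q4},{q3,q6},{q5,q6},{q3,q5,q6}}
  V13={{q2,q4},{q3,q6},{q5,q6},{q3,q5,q6}}
C dims 3,1; δ0: rk 1, SNF 1^1
degree 0: 3−1−0 = 2 → Ȟ^0 ≅ Z^2
degree 1: 1−0−1 = 0 → Ȟ^1 ≅ 0
degree 2: 0−0−0 = 0 → Ȟ^2 ≅ 0

Ȟ^0 ≅ Z^2, Ȟ^1 ≅ 0 and Ȟ^2 ≅ 0


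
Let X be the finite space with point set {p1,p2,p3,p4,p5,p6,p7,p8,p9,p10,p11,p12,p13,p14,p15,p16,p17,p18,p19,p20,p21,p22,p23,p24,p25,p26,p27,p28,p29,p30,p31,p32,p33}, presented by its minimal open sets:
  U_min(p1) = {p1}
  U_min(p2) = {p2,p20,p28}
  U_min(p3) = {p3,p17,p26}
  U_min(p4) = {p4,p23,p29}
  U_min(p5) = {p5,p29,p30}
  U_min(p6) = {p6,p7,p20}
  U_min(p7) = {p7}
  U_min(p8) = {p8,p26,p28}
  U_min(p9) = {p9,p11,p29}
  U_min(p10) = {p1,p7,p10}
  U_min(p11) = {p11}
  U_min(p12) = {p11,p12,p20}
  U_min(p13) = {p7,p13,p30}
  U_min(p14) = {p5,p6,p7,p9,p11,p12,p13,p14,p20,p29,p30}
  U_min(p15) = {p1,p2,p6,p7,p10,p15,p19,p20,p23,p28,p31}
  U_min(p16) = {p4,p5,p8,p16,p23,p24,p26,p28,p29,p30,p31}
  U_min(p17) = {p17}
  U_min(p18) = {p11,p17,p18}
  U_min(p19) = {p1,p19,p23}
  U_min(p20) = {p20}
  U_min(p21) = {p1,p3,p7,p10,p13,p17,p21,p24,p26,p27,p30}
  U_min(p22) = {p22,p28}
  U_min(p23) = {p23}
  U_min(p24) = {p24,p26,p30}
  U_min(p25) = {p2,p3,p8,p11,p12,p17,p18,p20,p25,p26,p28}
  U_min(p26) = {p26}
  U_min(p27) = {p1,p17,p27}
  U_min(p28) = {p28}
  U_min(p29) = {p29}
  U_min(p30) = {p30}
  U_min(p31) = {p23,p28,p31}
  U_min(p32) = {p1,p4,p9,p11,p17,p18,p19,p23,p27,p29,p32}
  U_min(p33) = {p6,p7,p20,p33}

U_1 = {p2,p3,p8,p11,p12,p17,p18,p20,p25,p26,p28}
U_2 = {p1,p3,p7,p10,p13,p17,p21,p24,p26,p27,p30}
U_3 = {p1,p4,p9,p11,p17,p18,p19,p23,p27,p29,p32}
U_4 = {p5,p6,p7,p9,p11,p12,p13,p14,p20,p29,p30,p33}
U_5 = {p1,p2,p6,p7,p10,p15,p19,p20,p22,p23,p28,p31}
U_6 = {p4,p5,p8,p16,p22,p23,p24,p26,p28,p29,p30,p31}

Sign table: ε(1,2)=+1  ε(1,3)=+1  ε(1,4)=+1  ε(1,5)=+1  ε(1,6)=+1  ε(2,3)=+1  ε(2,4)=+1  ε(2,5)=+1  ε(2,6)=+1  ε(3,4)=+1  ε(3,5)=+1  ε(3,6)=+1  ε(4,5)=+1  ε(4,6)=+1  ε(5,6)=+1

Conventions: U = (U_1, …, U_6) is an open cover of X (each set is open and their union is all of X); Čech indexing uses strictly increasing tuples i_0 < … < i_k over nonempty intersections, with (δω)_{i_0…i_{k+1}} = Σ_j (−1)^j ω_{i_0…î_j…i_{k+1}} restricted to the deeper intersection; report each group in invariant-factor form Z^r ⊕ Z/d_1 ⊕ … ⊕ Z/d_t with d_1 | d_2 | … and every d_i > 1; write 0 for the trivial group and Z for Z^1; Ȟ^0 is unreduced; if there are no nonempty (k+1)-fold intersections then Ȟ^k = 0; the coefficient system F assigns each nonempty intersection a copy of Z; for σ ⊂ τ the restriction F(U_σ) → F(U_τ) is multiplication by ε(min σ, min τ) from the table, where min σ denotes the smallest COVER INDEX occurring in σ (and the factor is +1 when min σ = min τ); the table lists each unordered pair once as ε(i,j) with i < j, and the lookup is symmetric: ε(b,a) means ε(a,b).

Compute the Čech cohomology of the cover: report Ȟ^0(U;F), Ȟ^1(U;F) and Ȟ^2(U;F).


Ȟ^0(U;F) ≅ Z, Ȟ^1(U;F) ≅ 0, Ȟ^2(U;F) ≅ Z/2

nerve simplices:
  U12={p3,p17,p26} U13={p11,p17,p18} U14={p11,p12,p20} U15={p2,p20,p28} U16={p8,p26,p28} U23={p1,p17,p27} U24={p7,p13,p30} U25={p1,p7,p10} U26={p24,p26,p30} U34={p9,p11,p29} U35={p1,p19,p23} U36={p4,p23,p29} U45={p6,p7,p20} U46={p5,p29,p30} U56={p22,p23,p28,p31}
  U123={p17} U126={p26} U134={p11} U145={p20} U156={p28} U235={p1} U245={p7} U246={p30} U346={p29} U356={p23}
C dims 6,15,10; δ0: rk 5, SNF 1^5; δ1: rk 10, SNF 1^9·2
degree 0: 6−5−0 = 1 → Ȟ^0 ≅ Z
degree 1: 15−10−5 = 0 → Ȟ^1 ≅ 0
degree 2: 10−0−10 = 0 plus torsion [2] → Ȟ^2 ≅ Z/2


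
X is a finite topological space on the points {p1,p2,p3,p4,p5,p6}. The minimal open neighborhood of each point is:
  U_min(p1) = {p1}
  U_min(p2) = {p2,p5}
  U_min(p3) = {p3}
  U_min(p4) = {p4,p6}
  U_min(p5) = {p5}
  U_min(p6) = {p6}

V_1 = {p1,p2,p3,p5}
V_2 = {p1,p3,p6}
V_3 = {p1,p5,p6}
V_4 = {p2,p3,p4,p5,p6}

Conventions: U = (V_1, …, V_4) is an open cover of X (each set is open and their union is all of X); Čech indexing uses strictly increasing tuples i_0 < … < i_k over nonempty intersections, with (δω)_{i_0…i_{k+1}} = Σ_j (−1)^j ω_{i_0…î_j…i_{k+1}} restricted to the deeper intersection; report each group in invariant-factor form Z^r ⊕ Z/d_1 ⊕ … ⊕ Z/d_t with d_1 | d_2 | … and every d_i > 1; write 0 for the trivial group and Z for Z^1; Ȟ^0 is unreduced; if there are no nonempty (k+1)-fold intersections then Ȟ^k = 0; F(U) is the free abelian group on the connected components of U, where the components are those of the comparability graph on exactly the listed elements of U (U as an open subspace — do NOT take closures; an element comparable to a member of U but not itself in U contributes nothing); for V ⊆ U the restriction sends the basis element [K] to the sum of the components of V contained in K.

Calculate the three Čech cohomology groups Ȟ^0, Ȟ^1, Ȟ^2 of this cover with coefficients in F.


Ȟ^0(U;F) ≅ Z^4, Ȟ^1(U;F) ≅ 0 and Ȟ^2(U;F) ≅ 0

nerve of the cover:
  V12={p1,p3} V13={p1,p5} V14={p2,p3,p5} V23={p1,p6} V24={p3,p6} V34={p5,p6}
  V123={p1} V124={p3} V134={p5} V234={p6}
components per intersection:
  V1: {p1} {p2,p5} {p3}
  V2: {p1} {p3} {p6}
  V3: {p1} {p5} {p6}
  V4: {p2,p5} {p3} {p4,p6}
  V12: {p1} {p3}
  V13: {p1} {p5}
  V14: {p2,p5} {p3}
  V23: {p1} {p6}
  V24: {p3} {p6}
  V34: {p5} {p6}
  V123: {p1}
  V124: {p3}
  V134: {p5}
  V234: {p6}
C dims 12,12,4; δ0: rk 8, SNF 1^8; δ1: rk 4, SNF 1^4
Ȟ^0 = (12 − 8) − 0 = 4, so Ȟ^0 ≅ Z^4
Ȟ^1 = (12 − 4) − 8 = 0, so Ȟ^1 ≅ 0
Ȟ^2 = (4 − 0) − 4 = 0, so Ȟ^2 ≅ 0


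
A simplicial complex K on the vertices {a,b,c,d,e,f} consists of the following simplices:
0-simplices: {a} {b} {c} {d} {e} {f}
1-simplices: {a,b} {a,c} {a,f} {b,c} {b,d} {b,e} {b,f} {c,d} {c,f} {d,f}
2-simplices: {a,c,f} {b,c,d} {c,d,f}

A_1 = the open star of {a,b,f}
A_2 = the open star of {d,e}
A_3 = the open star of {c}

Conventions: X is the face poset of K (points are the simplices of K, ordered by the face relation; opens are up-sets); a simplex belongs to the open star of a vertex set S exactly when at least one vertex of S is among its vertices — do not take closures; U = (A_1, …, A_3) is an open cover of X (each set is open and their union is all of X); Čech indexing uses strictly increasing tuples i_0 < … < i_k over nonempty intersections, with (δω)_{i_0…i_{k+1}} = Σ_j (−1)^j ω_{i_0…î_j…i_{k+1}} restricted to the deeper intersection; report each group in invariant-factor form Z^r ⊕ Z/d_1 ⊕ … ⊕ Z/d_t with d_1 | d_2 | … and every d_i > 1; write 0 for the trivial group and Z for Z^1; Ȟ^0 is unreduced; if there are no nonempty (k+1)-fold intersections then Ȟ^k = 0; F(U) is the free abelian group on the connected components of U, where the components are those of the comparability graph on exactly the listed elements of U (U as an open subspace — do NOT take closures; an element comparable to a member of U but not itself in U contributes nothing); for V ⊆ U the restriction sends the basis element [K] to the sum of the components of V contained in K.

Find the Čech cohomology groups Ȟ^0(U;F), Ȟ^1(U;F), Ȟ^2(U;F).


Ȟ^0(U;F) ≅ Z; Ȟ^1(U;F) ≅ Z; Ȟ^2(U;F) ≅ 0

intersection data:
  A1={{a},{b},{f},{a,b},{a,c},{a,f},{b,c},{b,d},{b,e},{b,f},{c,f},{d,f},{a,c,f},{b,c,d},{c,d,f}} A2={{d},{e},{b,d},{b,e},{c,d},{d,f},{b,c,d},{c,d,f}} A3={{c},{a,c},{b,c},{c,d},{c,f},{a,c,f},{b,c,d},{c,d,f}}
  A12={{b,d},{b,e},{d,f},{b,c,d},{c,d,f}} A13={{a,c},{b,c},{c,f},{a,c,f},{b,c,d},{c,d,f}} A23={{c,d},{b,c,d},{c,d,f}}
  A123={{b,c,d},{c,d,f}}
components per intersection:
  A1: {{a},{b},{f},{a,b},{a,c},{a,f},{b,c},{b,d},{b,e},{b,f},{c,f},{d,f},{a,c,f},{b,c,d},{c,d,f}}
  A2: {{d},{b,d},{c,d},{d,f},{b,c,d},{c,d,f}} {{e},{b,e}}
  A3: {{c},{a,c},{b,c},{c,d},{c,f},{a,c,f},{b,c,d},{c,d,f}}
  A12: {{b,d},{b,c,d}} {{b,e}} {{d,f},{c,d,f}}
  A13: {{a,c},{c,f},{a,c,f},{c,d,f}} {{b,c},{b,c,d}}
  A23: {{c,d},{b,c,d},{c,d,f}}
  A123: {{b,c,d}} {{c,d,f}}
C dims 4,6,2; δ0: rk 3, SNF 1^3; δ1: rk 2, SNF 1^2
Ȟ^0 = (4 − 3) − 0 = 1, so Ȟ^0 ≅ Z
Ȟ^1 = (6 − 2) − 3 = 1, so Ȟ^1 ≅ Z
Ȟ^2 = (2 − 0) − 2 = 0, so Ȟ^2 ≅ 0


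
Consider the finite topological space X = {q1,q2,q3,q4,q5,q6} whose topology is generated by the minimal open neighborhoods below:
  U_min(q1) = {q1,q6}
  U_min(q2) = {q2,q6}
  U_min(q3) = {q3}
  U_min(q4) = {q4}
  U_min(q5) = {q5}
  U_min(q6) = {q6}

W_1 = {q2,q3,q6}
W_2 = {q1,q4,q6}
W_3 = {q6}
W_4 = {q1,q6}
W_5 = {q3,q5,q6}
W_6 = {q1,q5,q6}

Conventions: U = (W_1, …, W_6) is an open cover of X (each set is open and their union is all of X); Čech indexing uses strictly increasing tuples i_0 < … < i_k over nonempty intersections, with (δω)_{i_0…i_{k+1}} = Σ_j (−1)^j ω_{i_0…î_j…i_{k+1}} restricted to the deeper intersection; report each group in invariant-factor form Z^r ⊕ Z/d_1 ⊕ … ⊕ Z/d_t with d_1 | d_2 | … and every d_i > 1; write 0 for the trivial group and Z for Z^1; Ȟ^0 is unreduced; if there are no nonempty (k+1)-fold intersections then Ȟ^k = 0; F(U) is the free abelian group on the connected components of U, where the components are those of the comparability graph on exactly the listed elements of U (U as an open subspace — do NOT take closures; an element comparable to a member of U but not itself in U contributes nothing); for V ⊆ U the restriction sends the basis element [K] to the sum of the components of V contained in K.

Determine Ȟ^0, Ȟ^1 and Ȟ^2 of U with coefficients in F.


Ȟ^0 ≅ Z^4, Ȟ^1 ≅ 0 and Ȟ^2 ≅ 0

nonempty intersections:
  W12={q6} W13={q6} W14={q6} W15={q3,q6} W16={q6} W23={q6} W24={q1,q6} W25={q6} W26={q1,q6} W34={q6} W35={q6} W36={q6} W45={q6} W46={q1,q6} W56={q5,q6}
  W123={q6} W124={q6} W125={q6} W126={q6} W134={q6} W135={q6} W136={q6} W145={q6} W146={q6} W156={q6} W234={q6} W235={q6} W236={q6} W245={q6} W246={q1,q6} W256={q6} W345={q6} W346={q6} W356={q6} W456={q6}
  W1234={q6} W1235={q6} W1236={q6} W1245={q6} W1246={q6} W1256={q6} W1345={q6} W1346={q6} W1356={q6} W1456={q6} W2345={q6} W2346={q6} W2356={q6} W2456={q6} W3456={q6}
  W12345={q6} W12346={q6} W12356={q6} W12456={q6} W13456={q6} W23456={q6}
  W123456={q6}
components per intersection:
  W1: {q2,q6} {q3}
  W2: {q1,q6} {q4}
  W3: {q6}
  W4: {q1,q6}
  W5: {q3} {q5} {q6}
  W6: {q1,q6} {q5}
  W12: {q6}
  W13: {q6}
  W14: {q6}
  W15: {q3} {q6}
  W16: {q6}
  W23: {q6}
  W24: {q1,q6}
  W25: {q6}
  W26: {q1,q6}
  W34: {q6}
  W35: {q6}
  W36: {q6}
  W45: {q6}
  W46: {q1,q6}
  W56: {q5} {q6}
  W123: {q6}
  W124: {q6}
  W125: {q6}
  W126: {q6}
  W134: {q6}
  W135: {q6}
  W136: {q6}
  W145: {q6}
  W146: {q6}
  W156: {q6}
  W234: {q6}
  W235: {q6}
  W236: {q6}
  W245: {q6}
  W246: {q1,q6}
  W256: {q6}
  W345: {q6}
  W346: {q6}
  W356: {q6}
  W456: {q6}
  W1234: {q6}
  W1235: {q6}
  W1236: {q6}
  W1245: {q6}
  W1246: {q6}
  W1256: {q6}
  W1345: {q6}
  W1346: {q6}
  W1356: {q6}
  W1456: {q6}
  W2345: {q6}
  W2346: {q6}
  W2356: {q6}
  W2456: {q6}
  W3456: {q6}
  W12345: {q6}
  W12346: {q6}
  W12356: {q6}
  W12456: {q6}
  W13456: {q6}
  W23456: {q6}
  W123456: {q6}
C dims 11,17,20,15; δ0: rk 7, SNF 1^7; δ1: rk 10, SNF 1^10; δ2: rk 10, SNF 1^10
Ȟ^0: (11−7)−0=4 ⇒ Z^4
Ȟ^1: (17−10)−7=0 ⇒ 0
Ȟ^2: (20−10)−10=0 ⇒ 0


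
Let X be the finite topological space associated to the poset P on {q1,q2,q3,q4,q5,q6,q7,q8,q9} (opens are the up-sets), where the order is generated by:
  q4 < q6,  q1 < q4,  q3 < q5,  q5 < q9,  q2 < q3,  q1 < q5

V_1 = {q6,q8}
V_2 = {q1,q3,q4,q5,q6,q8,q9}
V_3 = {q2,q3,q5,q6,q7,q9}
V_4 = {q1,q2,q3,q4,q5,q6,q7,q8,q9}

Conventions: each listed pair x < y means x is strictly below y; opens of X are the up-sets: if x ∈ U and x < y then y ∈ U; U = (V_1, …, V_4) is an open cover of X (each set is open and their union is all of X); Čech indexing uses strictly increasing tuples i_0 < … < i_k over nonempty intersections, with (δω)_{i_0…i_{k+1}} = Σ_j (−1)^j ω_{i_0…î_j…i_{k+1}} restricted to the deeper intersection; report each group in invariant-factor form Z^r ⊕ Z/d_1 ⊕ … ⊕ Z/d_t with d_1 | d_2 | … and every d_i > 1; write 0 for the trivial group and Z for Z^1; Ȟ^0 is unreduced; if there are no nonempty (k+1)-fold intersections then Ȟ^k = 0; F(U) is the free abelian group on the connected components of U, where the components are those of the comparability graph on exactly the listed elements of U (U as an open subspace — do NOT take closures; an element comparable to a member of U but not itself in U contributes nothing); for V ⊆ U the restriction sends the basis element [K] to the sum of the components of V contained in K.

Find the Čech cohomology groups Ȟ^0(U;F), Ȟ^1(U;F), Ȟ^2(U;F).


Ȟ^0 = Z^3; Ȟ^1 = 0; Ȟ^2 = 0

nonempty overlaps:
  V12={q6,q8} V13={q6} V14={q6,q8} V23={q3,q5,q6,q9} V24={q1,q3,q4,q5,q6,q8,q9} V34={q2,q3,q5,q6,q7,q9}
  V123={q6} V124={q6,q8} V134={q6} V234={q3,q5,q6,q9}
  V1234={q6}
components per intersection:
  V1: {q6} {q8}
  V2: {q1,q3,q4,q5,q6,q9} {q8}
  V3: {q2,q3,q5,q9} {q6} {q7}
  V4: {q1,q2,q3,q4,q5,q6,q9} {q7} {q8}
  V12: {q6} {q8}
  V13: {q6}
  V14: {q6} {q8}
  V23: {q3,q5,q9} {q6}
  V24: {q1,q3,q4,q5,q6,q9} {q8}
  V34: {q2,q3,q5,q9} {q6} {q7}
  V123: {q6}
  V124: {q6} {q8}
  V134: {q6}
  V234: {q3,q5,q9} {q6}
  V1234: {q6}
C dims 10,12,6,1; δ0: rk 7, SNF 1^7; δ1: rk 5, SNF 1^5; δ2: rk 1, SNF 1^1
degree 0: 10−7−0 = 3 → Ȟ^0 ≅ Z^3
degree 1: 12−5−7 = 0 → Ȟ^1 ≅ 0
degree 2: 6−1−5 = 0 → Ȟ^2 ≅ 0


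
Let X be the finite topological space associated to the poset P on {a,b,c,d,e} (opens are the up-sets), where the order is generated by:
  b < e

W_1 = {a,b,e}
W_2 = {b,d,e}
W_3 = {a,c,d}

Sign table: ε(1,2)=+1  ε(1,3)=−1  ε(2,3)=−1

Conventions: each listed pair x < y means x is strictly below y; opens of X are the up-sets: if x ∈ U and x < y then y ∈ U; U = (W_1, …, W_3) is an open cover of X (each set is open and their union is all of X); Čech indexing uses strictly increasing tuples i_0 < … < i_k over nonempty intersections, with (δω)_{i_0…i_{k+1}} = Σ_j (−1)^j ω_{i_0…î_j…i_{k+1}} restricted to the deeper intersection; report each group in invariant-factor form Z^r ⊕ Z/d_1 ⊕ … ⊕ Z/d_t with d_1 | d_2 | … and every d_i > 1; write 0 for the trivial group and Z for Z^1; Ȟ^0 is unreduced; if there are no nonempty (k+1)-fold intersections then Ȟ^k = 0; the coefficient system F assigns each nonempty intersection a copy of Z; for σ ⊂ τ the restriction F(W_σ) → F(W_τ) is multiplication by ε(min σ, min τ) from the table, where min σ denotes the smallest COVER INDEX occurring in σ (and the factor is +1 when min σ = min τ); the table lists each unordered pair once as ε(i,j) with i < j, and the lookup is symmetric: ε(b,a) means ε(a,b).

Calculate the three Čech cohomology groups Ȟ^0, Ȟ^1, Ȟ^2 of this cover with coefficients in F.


Ȟ^0 ≅ Z; Ȟ^1 ≅ Z; Ȟ^2 ≅ 0

cover nerve:
  W12={b,e} W13={a} W23={d}
C dims 3,3; δ0: rk 2, SNF 1^2
Ȟ^0: (3−2)−0=1 ⇒ Z
Ȟ^1: (3−0)−2=1 ⇒ Z
Ȟ^2: (0−0)−0=0 ⇒ 0
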